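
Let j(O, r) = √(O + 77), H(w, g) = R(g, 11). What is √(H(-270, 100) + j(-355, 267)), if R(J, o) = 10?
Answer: √(10 + I*√278) ≈ 3.8368 + 2.1728*I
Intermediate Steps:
H(w, g) = 10
j(O, r) = √(77 + O)
√(H(-270, 100) + j(-355, 267)) = √(10 + √(77 - 355)) = √(10 + √(-278)) = √(10 + I*√278)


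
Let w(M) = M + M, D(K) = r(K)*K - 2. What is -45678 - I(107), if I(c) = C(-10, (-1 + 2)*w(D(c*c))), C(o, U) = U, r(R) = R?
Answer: -262204876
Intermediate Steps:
D(K) = -2 + K² (D(K) = K*K - 2 = K² - 2 = -2 + K²)
w(M) = 2*M
I(c) = -4 + 2*c⁴ (I(c) = (-1 + 2)*(2*(-2 + (c*c)²)) = 1*(2*(-2 + (c²)²)) = 1*(2*(-2 + c⁴)) = 1*(-4 + 2*c⁴) = -4 + 2*c⁴)
-45678 - I(107) = -45678 - (-4 + 2*107⁴) = -45678 - (-4 + 2*131079601) = -45678 - (-4 + 262159202) = -45678 - 1*262159198 = -45678 - 262159198 = -262204876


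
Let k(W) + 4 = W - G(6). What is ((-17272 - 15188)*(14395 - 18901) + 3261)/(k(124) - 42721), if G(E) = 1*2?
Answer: -48756007/14201 ≈ -3433.3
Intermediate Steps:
G(E) = 2
k(W) = -6 + W (k(W) = -4 + (W - 1*2) = -4 + (W - 2) = -4 + (-2 + W) = -6 + W)
((-17272 - 15188)*(14395 - 18901) + 3261)/(k(124) - 42721) = ((-17272 - 15188)*(14395 - 18901) + 3261)/((-6 + 124) - 42721) = (-32460*(-4506) + 3261)/(118 - 42721) = (146264760 + 3261)/(-42603) = 146268021*(-1/42603) = -48756007/14201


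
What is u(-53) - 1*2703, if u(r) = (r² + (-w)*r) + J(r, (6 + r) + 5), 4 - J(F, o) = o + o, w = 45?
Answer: 2579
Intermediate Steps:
J(F, o) = 4 - 2*o (J(F, o) = 4 - (o + o) = 4 - 2*o)
u(r) = -18 + r² - 47*r (u(r) = (r² + (-1*45)*r) + (4 - 2*((6 + r) + 5)) = (r² - 45*r) + (4 - 2*(11 + r)) = (r² - 45*r) + (4 + (-22 - 2*r)) = (r² - 45*r) + (-18 - 2*r) = -18 + r² - 47*r)
u(-53) - 1*2703 = (-18 + (-53)² - 47*(-53)) - 1*2703 = (-18 + 2809 + 2491) - 2703 = 5282 - 2703 = 2579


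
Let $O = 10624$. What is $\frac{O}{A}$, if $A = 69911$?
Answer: $\frac{10624}{69911} \approx 0.15196$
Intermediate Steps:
$\frac{O}{A} = \frac{10624}{69911}$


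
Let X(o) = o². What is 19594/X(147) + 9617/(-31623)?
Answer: 137269103/227780469 ≈ 0.60264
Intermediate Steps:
19594/X(147) + 9617/(-31623) = 19594/(147²) + 9617/(-31623) = 19594/21609 + 9617*(-1/31623) = 19594*(1/21609) - 9617/31623 = 19594/21609 - 9617/31623 = 137269103/227780469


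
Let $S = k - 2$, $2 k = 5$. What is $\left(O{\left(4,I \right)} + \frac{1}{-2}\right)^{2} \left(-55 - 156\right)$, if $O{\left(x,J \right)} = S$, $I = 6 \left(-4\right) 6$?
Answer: $0$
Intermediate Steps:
$k = \frac{5}{2}$ ($k = \frac{1}{2} \cdot 5 = \frac{5}{2} \approx 2.5$)
$I = -144$ ($I = \left(-24\right) 6 = -144$)
$S = \frac{1}{2}$ ($S = \frac{5}{2} - 2 = \frac{1}{2} \approx 0.5$)
$O{\left(x,J \right)} = \frac{1}{2}$
$\left(O{\left(4,I \right)} + \frac{1}{-2}\right)^{2} \left(-55 - 156\right) = \left(\frac{1}{2} + \frac{1}{-2}\right)^{2} \left(-55 - 156\right) = \left(\frac{1}{2} - \frac{1}{2}\right)^{2} \left(-211\right) = 0^{2} \left(-211\right) = 0 \left(-211\right) = 0$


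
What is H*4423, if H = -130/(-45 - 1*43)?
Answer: 287495/44 ≈ 6534.0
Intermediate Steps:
H = 65/44 (H = -130/(-45 - 43) = -130/(-88) = -130*(-1/88) = 65/44 ≈ 1.4773)
H*4423 = (65/44)*4423 = 287495/44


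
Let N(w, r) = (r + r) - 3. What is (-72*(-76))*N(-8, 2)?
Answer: 5472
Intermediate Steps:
N(w, r) = -3 + 2*r (N(w, r) = 2*r - 3 = -3 + 2*r)
(-72*(-76))*N(-8, 2) = (-72*(-76))*(-3 + 2*2) = 5472*(-3 + 4) = 5472*1 = 5472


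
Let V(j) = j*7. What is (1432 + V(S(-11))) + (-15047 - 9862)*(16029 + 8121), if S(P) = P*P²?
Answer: -601560235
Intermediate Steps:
S(P) = P³
V(j) = 7*j
(1432 + V(S(-11))) + (-15047 - 9862)*(16029 + 8121) = (1432 + 7*(-11)³) + (-15047 - 9862)*(16029 + 8121) = (1432 + 7*(-1331)) - 24909*24150 = (1432 - 9317) - 601552350 = -7885 - 601552350 = -601560235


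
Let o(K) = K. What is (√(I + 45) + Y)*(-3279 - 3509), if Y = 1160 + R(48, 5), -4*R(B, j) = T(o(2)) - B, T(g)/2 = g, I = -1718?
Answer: -7948748 - 6788*I*√1673 ≈ -7.9488e+6 - 2.7765e+5*I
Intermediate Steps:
T(g) = 2*g
R(B, j) = -1 + B/4 (R(B, j) = -(2*2 - B)/4 = -(4 - B)/4 = -1 + B/4)
Y = 1171 (Y = 1160 + (-1 + (¼)*48) = 1160 + (-1 + 12) = 1160 + 11 = 1171)
(√(I + 45) + Y)*(-3279 - 3509) = (√(-1718 + 45) + 1171)*(-3279 - 3509) = (√(-1673) + 1171)*(-6788) = (I*√1673 + 1171)*(-6788) = (1171 + I*√1673)*(-6788) = -7948748 - 6788*I*√1673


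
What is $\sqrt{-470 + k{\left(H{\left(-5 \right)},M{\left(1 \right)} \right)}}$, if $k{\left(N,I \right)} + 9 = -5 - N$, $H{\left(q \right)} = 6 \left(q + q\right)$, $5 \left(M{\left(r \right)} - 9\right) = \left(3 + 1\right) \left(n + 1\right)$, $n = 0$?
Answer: $2 i \sqrt{106} \approx 20.591 i$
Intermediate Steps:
$M{\left(r \right)} = \frac{49}{5}$ ($M{\left(r \right)} = 9 + \frac{\left(3 + 1\right) \left(0 + 1\right)}{5} = 9 + \frac{4 \cdot 1}{5} = 9 + \frac{1}{5} \cdot 4 = 9 + \frac{4}{5} = \frac{49}{5}$)
$H{\left(q \right)} = 12 q$ ($H{\left(q \right)} = 6 \cdot 2 q = 12 q$)
$k{\left(N,I \right)} = -14 - N$ ($k{\left(N,I \right)} = -9 - \left(5 + N\right) = -14 - N$)
$\sqrt{-470 + k{\left(H{\left(-5 \right)},M{\left(1 \right)} \right)}} = \sqrt{-470 - \left(14 + 12 \left(-5\right)\right)} = \sqrt{-470 - -46} = \sqrt{-470 + \left(-14 + 60\right)} = \sqrt{-470 + 46} = \sqrt{-424} = 2 i \sqrt{106}$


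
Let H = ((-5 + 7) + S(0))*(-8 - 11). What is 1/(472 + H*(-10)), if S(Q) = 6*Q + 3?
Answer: 1/1422 ≈ 0.00070324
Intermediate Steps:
S(Q) = 3 + 6*Q
H = -95 (H = ((-5 + 7) + (3 + 6*0))*(-8 - 11) = (2 + (3 + 0))*(-19) = (2 + 3)*(-19) = 5*(-19) = -95)
1/(472 + H*(-10)) = 1/(472 - 95*(-10)) = 1/(472 + 950) = 1/1422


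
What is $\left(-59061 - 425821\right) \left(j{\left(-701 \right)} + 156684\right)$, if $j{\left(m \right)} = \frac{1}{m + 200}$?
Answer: $- \frac{38062598410406}{501} \approx -7.5973 \cdot 10^{10}$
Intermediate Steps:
$j{\left(m \right)} = \frac{1}{200 + m}$
$\left(-59061 - 425821\right) \left(j{\left(-701 \right)} + 156684\right) = \left(-59061 - 425821\right) \left(\frac{1}{200 - 701} + 156684\right) = - 484882 \left(\frac{1}{-501} + 156684\right) = - 484882 \left(- \frac{1}{501} + 156684\right) = \left(-484882\right) \frac{78498683}{501} = - \frac{38062598410406}{501}$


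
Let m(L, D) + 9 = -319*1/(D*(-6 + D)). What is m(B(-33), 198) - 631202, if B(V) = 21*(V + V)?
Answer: -2181465245/3456 ≈ -6.3121e+5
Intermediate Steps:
B(V) = 42*V (B(V) = 21*(2*V) = 42*V)
m(L, D) = -9 - 319/(D*(-6 + D)) (m(L, D) = -9 - 319*1/(D*(-6 + D)) = -9 - 319/(D*(-6 + D)))
m(B(-33), 198) - 631202 = (-319 - 9*198**2 + 54*198)/(198*(-6 + 198)) - 631202 = (1/198)*(-319 - 9*39204 + 10692)/192 - 631202 = (1/198)*(1/192)*(-319 - 352836 + 10692) - 631202 = (1/198)*(1/192)*(-342463) - 631202 = -31133/3456 - 631202 = -2181465245/3456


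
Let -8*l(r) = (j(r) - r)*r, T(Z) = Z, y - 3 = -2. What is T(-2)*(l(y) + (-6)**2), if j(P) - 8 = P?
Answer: -70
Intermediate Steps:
y = 1 (y = 3 - 2 = 1)
j(P) = 8 + P
l(r) = -r (l(r) = -((8 + r) - r)*r/8 = -r)
T(-2)*(l(y) + (-6)**2) = -2*(-1*1 + (-6)**2) = -2*(-1 + 36) = -2*35 = -70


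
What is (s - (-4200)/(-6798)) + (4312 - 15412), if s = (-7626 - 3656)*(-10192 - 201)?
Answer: 132836007858/1133 ≈ 1.1724e+8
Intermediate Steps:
s = 117253826 (s = -11282*(-10393) = 117253826)
(s - (-4200)/(-6798)) + (4312 - 15412) = (117253826 - (-4200)/(-6798)) + (4312 - 15412) = (117253826 - (-4200)*(-1)/6798) - 11100 = (117253826 - 1*700/1133) - 11100 = (117253826 - 700/1133) - 11100 = 132848584158/1133 - 11100 = 132836007858/1133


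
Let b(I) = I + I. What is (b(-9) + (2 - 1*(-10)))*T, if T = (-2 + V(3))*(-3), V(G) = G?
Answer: 18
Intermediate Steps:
b(I) = 2*I
T = -3 (T = (-2 + 3)*(-3) = 1*(-3) = -3)
(b(-9) + (2 - 1*(-10)))*T = (2*(-9) + (2 - 1*(-10)))*(-3) = (-18 + (2 + 10))*(-3) = (-18 + 12)*(-3) = -6*(-3) = 18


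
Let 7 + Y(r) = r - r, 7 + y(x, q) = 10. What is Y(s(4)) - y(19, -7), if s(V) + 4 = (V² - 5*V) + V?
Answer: -10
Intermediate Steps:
s(V) = -4 + V² - 4*V (s(V) = -4 + ((V² - 5*V) + V) = -4 + (V² - 4*V) = -4 + V² - 4*V)
y(x, q) = 3 (y(x, q) = -7 + 10 = 3)
Y(r) = -7 (Y(r) = -7 + (r - r) = -7 + 0 = -7)
Y(s(4)) - y(19, -7) = -7 - 1*3 = -7 - 3 = -10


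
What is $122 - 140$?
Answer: $-18$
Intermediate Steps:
$122 - 140 = -18$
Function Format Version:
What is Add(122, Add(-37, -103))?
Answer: -18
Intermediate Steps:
Add(122, Add(-37, -103)) = Add(122, -140) = -18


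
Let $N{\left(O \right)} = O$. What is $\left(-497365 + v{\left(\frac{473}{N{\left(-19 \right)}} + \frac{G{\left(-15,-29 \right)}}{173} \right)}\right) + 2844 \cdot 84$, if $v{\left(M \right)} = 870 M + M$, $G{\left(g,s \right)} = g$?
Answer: $- \frac{921108897}{3287} \approx -2.8023 \cdot 10^{5}$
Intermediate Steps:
$v{\left(M \right)} = 871 M$
$\left(-497365 + v{\left(\frac{473}{N{\left(-19 \right)}} + \frac{G{\left(-15,-29 \right)}}{173} \right)}\right) + 2844 \cdot 84 = \left(-497365 + 871 \left(\frac{473}{-19} - \frac{15}{173}\right)\right) + 2844 \cdot 84 = \left(-497365 + 871 \left(473 \left(- \frac{1}{19}\right) - \frac{15}{173}\right)\right) + 238896 = \left(-497365 + 871 \left(- \frac{473}{19} - \frac{15}{173}\right)\right) + 238896 = \left(-497365 + 871 \left(- \frac{82114}{3287}\right)\right) + 238896 = \left(-497365 - \frac{71521294}{3287}\right) + 238896 = - \frac{1706360049}{3287} + 238896 = - \frac{921108897}{3287}$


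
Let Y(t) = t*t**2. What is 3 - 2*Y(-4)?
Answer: 131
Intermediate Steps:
Y(t) = t**3
3 - 2*Y(-4) = 3 - 2*(-4)**3 = 3 - 2*(-64) = 3 + 128 = 131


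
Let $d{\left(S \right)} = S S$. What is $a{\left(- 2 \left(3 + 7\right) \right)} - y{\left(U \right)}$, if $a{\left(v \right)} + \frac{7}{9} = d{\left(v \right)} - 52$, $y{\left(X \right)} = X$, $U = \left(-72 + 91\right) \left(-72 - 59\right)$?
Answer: $\frac{25526}{9} \approx 2836.2$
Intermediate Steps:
$d{\left(S \right)} = S^{2}$
$U = -2489$ ($U = 19 \left(-131\right) = -2489$)
$a{\left(v \right)} = - \frac{475}{9} + v^{2}$ ($a{\left(v \right)} = - \frac{7}{9} + \left(v^{2} - 52\right) = - \frac{7}{9} + \left(-52 + v^{2}\right) = - \frac{475}{9} + v^{2}$)
$a{\left(- 2 \left(3 + 7\right) \right)} - y{\left(U \right)} = \left(- \frac{475}{9} + \left(- 2 \left(3 + 7\right)\right)^{2}\right) - -2489 = \left(- \frac{475}{9} + \left(\left(-2\right) 10\right)^{2}\right) + 2489 = \left(- \frac{475}{9} + \left(-20\right)^{2}\right) + 2489 = \left(- \frac{475}{9} + 400\right) + 2489 = \frac{3125}{9} + 2489 = \frac{25526}{9}$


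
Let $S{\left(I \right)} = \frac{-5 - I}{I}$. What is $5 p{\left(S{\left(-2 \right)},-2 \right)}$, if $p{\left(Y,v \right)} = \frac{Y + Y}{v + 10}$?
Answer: $\frac{15}{8} \approx 1.875$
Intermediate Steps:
$S{\left(I \right)} = \frac{-5 - I}{I}$
$p{\left(Y,v \right)} = \frac{2 Y}{10 + v}$
$5 p{\left(S{\left(-2 \right)},-2 \right)} = 5 \frac{2 \frac{-5 - -2}{-2}}{10 - 2} = 5 \frac{2 \left(- \frac{-5 + 2}{2}\right)}{8} = 5 \cdot 2 \left(\left(- \frac{1}{2}\right) \left(-3\right)\right) \frac{1}{8} = 5 \cdot 2 \cdot \frac{3}{2} \cdot \frac{1}{8} = 5 \cdot \frac{3}{8} = \frac{15}{8}$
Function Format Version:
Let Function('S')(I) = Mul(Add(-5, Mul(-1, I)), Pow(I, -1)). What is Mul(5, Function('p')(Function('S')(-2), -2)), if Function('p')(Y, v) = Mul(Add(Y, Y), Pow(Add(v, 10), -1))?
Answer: Rational(15, 8) ≈ 1.8750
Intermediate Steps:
Function('S')(I) = Mul(Pow(I, -1), Add(-5, Mul(-1, I)))
Function('p')(Y, v) = Mul(2, Y, Pow(Add(10, v), -1)) (Function('p')(Y, v) = Mul(Mul(2, Y), Pow(Add(10, v), -1)) = Mul(2, Y, Pow(Add(10, v), -1)))
Mul(5, Function('p')(Function('S')(-2), -2)) = Mul(5, Mul(2, Mul(Pow(-2, -1), Add(-5, Mul(-1, -2))), Pow(Add(10, -2), -1))) = Mul(5, Mul(2, Mul(Rational(-1, 2), Add(-5, 2)), Pow(8, -1))) = Mul(5, Mul(2, Mul(Rational(-1, 2), -3), Rational(1, 8))) = Mul(5, Mul(2, Rational(3, 2), Rational(1, 8))) = Mul(5, Rational(3, 8)) = Rational(15, 8)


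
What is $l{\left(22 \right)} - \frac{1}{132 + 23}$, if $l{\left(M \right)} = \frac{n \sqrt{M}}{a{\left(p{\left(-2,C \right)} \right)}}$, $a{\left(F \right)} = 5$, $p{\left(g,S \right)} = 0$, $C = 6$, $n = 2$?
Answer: $- \frac{1}{155} + \frac{2 \sqrt{22}}{5} \approx 1.8697$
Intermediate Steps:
$l{\left(M \right)} = \frac{2 \sqrt{M}}{5}$
$l{\left(22 \right)} - \frac{1}{132 + 23} = \frac{2 \sqrt{22}}{5} - \frac{1}{132 + 23} = \frac{2 \sqrt{22}}{5} - \frac{1}{155} = - \frac{1}{155} + \frac{2 \sqrt{22}}{5}$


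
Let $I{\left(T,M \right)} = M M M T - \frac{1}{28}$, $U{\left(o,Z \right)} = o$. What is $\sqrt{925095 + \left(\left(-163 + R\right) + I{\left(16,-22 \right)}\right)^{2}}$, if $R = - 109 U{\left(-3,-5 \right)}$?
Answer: $\frac{\sqrt{22712745672849}}{28} \approx 1.7021 \cdot 10^{5}$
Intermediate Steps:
$R = 327$ ($R = \left(-109\right) \left(-3\right) = 327$)
$I{\left(T,M \right)} = - \frac{1}{28} + T M^{3}$ ($I{\left(T,M \right)} = M^{2} M T - \frac{1}{28} = M^{3} T - \frac{1}{28} = T M^{3} - \frac{1}{28} = - \frac{1}{28} + T M^{3}$)
$\sqrt{925095 + \left(\left(-163 + R\right) + I{\left(16,-22 \right)}\right)^{2}} = \sqrt{925095 + \left(\left(-163 + 327\right) + \left(- \frac{1}{28} + 16 \left(-22\right)^{3}\right)\right)^{2}} = \sqrt{925095 + \left(164 + \left(- \frac{1}{28} + 16 \left(-10648\right)\right)\right)^{2}} = \sqrt{925095 + \left(164 - \frac{4770305}{28}\right)^{2}} = \sqrt{925095 + \left(- \frac{4765713}{28}\right)^{2}} = \sqrt{925095 + \frac{22712020398369}{784}} = \sqrt{\frac{22712745672849}{784}} = \frac{\sqrt{22712745672849}}{28}$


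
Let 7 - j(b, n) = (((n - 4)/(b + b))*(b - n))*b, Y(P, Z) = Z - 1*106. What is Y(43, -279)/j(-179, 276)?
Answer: -55/8841 ≈ -0.0062210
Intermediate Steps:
Y(P, Z) = -106 + Z (Y(P, Z) = Z - 106 = -106 + Z)
j(b, n) = 7 - (-4 + n)*(b - n)/2 (j(b, n) = 7 - ((n - 4)/(b + b))*(b - n)*b = 7 - ((-4 + n)/((2*b)))*(b - n)*b = 7 - ((-4 + n)*(1/(2*b)))*(b - n)*b = 7 - ((-4 + n)/(2*b))*(b - n)*b = 7 - (-4 + n)*(b - n)/(2*b)*b = 7 - (-4 + n)*(b - n)/2)
Y(43, -279)/j(-179, 276) = (-106 - 279)/(7 + (½)*276² - 2*276 + 2*(-179) - ½*(-179)*276) = -385/(7 + (½)*76176 - 552 - 358 + 24702) = -385/(7 + 38088 - 552 - 358 + 24702) = -385/61887 = -385*1/61887 = -55/8841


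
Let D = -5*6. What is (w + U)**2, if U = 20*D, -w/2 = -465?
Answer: 108900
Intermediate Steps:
D = -30
w = 930 (w = -2*(-465) = 930)
U = -600 (U = 20*(-30) = -600)
(w + U)**2 = (930 - 600)**2 = 330**2 = 108900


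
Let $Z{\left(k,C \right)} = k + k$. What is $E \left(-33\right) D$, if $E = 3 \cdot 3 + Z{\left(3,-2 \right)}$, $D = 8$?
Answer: $-3960$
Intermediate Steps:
$Z{\left(k,C \right)} = 2 k$
$E = 15$ ($E = 3 \cdot 3 + 2 \cdot 3 = 9 + 6 = 15$)
$E \left(-33\right) D = 15 \left(-33\right) 8 = \left(-495\right) 8 = -3960$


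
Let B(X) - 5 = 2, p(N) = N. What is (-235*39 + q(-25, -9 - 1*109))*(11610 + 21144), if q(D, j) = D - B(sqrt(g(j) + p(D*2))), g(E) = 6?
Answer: -301238538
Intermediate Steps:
B(X) = 7 (B(X) = 5 + 2 = 7)
q(D, j) = -7 + D (q(D, j) = D - 1*7 = D - 7 = -7 + D)
(-235*39 + q(-25, -9 - 1*109))*(11610 + 21144) = (-235*39 + (-7 - 25))*(11610 + 21144) = (-9165 - 32)*32754 = -9197*32754 = -301238538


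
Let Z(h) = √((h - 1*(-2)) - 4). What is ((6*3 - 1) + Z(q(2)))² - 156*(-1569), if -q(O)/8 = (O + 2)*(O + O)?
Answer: 244923 + 34*I*√130 ≈ 2.4492e+5 + 387.66*I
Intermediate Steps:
q(O) = -16*O*(2 + O) (q(O) = -8*(O + 2)*(O + O) = -8*(2 + O)*2*O = -16*O*(2 + O))
Z(h) = √(-2 + h) (Z(h) = √((h + 2) - 4) = √((2 + h) - 4) = √(-2 + h))
((6*3 - 1) + Z(q(2)))² - 156*(-1569) = ((6*3 - 1) + √(-2 - 16*2*(2 + 2)))² - 156*(-1569) = ((18 - 1) + √(-2 - 16*2*4))² + 244764 = (17 + √(-2 - 128))² + 244764 = (17 + √(-130))² + 244764 = (17 + I*√130)² + 244764 = 244764 + (17 + I*√130)²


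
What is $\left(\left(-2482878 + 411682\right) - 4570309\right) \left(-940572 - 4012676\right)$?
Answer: $32897021358240$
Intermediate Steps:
$\left(\left(-2482878 + 411682\right) - 4570309\right) \left(-940572 - 4012676\right) = \left(-2071196 - 4570309\right) \left(-4953248\right) = \left(-6641505\right) \left(-4953248\right) = 32897021358240$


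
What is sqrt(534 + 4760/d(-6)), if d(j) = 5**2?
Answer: sqrt(18110)/5 ≈ 26.915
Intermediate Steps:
d(j) = 25
sqrt(534 + 4760/d(-6)) = sqrt(534 + 4760/25) = sqrt(534 + 4760*(1/25)) = sqrt(534 + 952/5) = sqrt(3622/5) = sqrt(18110)/5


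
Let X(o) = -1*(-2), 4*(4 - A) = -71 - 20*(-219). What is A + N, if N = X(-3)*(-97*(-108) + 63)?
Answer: 80019/4 ≈ 20005.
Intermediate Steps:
A = -4293/4 (A = 4 - (-71 - 20*(-219))/4 = 4 - (-71 + 4380)/4 = 4 - ¼*4309 = 4 - 4309/4 = -4293/4 ≈ -1073.3)
X(o) = 2
N = 21078 (N = 2*(-97*(-108) + 63) = 2*(10476 + 63) = 2*10539 = 21078)
A + N = -4293/4 + 21078 = 80019/4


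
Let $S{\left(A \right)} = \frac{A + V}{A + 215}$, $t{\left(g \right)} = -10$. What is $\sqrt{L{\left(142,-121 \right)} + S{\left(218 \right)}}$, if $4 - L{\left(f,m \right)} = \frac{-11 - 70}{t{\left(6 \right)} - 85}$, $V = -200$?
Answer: $\frac{\sqrt{5395965895}}{41135} \approx 1.7858$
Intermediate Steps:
$S{\left(A \right)} = \frac{-200 + A}{215 + A}$ ($S{\left(A \right)} = \frac{A - 200}{A + 215} = \frac{-200 + A}{215 + A}$)
$L{\left(f,m \right)} = \frac{299}{95}$ ($L{\left(f,m \right)} = 4 - \frac{-11 - 70}{-10 - 85} = 4 - - \frac{81}{-95} = 4 - \left(-81\right) \left(- \frac{1}{95}\right) = 4 - \frac{81}{95} = \frac{299}{95}$)
$\sqrt{L{\left(142,-121 \right)} + S{\left(218 \right)}} = \sqrt{\frac{299}{95} + \frac{-200 + 218}{215 + 218}} = \sqrt{\frac{299}{95} + \frac{1}{433} \cdot 18} = \sqrt{\frac{299}{95} + \frac{18}{433}} = \sqrt{\frac{131177}{41135}} = \frac{\sqrt{5395965895}}{41135}$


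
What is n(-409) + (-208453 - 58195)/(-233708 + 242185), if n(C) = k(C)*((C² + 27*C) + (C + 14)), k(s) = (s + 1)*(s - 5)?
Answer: 223146452354584/8477 ≈ 2.6324e+10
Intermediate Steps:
k(s) = (1 + s)*(-5 + s)
n(C) = (-5 + C² - 4*C)*(14 + C² + 28*C) (n(C) = (-5 + C² - 4*C)*((C² + 27*C) + (C + 14)) = (-5 + C² - 4*C)*((C² + 27*C) + (14 + C)) = (-5 + C² - 4*C)*(14 + C² + 28*C))
n(-409) + (-208453 - 58195)/(-233708 + 242185) = -(5 - 1*(-409)² + 4*(-409))*(14 + (-409)² + 28*(-409)) + (-208453 - 58195)/(-233708 + 242185) = -(5 - 1*167281 - 1636)*(14 + 167281 - 11452) - 266648/8477 = -1*(5 - 167281 - 1636)*155843 - 266648*1/8477 = -1*(-168912)*155843 - 266648/8477 = 26323752816 - 266648/8477 = 223146452354584/8477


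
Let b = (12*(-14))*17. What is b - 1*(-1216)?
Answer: -1640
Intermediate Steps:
b = -2856 (b = -168*17 = -2856)
b - 1*(-1216) = -2856 - 1*(-1216) = -2856 + 1216 = -1640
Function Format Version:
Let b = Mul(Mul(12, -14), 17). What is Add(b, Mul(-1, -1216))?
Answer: -1640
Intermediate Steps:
b = -2856 (b = Mul(-168, 17) = -2856)
Add(b, Mul(-1, -1216)) = Add(-2856, Mul(-1, -1216)) = Add(-2856, 1216) = -1640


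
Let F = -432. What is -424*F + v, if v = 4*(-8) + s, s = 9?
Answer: 183145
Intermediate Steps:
v = -23 (v = 4*(-8) + 9 = -32 + 9 = -23)
-424*F + v = -424*(-432) - 23 = 183168 - 23 = 183145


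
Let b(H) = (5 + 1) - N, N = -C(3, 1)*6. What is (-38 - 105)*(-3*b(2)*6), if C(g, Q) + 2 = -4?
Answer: -77220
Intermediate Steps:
C(g, Q) = -6 (C(g, Q) = -2 - 4 = -6)
N = 36 (N = -1*(-6)*6 = 6*6 = 36)
b(H) = -30 (b(H) = (5 + 1) - 1*36 = 6 - 36 = -30)
(-38 - 105)*(-3*b(2)*6) = (-38 - 105)*(-3*(-30)*6) = -12870*6 = -143*540 = -77220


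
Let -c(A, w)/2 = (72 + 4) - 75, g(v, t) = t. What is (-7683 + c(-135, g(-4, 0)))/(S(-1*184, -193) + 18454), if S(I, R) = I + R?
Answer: -7685/18077 ≈ -0.42513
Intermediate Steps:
c(A, w) = -2 (c(A, w) = -2*((72 + 4) - 75) = -2*(76 - 75) = -2*1 = -2)
(-7683 + c(-135, g(-4, 0)))/(S(-1*184, -193) + 18454) = (-7683 - 2)/((-1*184 - 193) + 18454) = -7685/((-184 - 193) + 18454) = -7685/(-377 + 18454) = -7685/18077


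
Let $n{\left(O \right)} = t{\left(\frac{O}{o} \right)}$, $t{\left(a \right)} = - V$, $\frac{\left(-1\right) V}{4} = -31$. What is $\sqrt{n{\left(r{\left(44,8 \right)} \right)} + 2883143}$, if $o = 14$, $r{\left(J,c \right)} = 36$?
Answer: $\sqrt{2883019} \approx 1697.9$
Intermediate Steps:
$V = 124$ ($V = \left(-4\right) \left(-31\right) = 124$)
$t{\left(a \right)} = -124$ ($t{\left(a \right)} = \left(-1\right) 124 = -124$)
$n{\left(O \right)} = -124$
$\sqrt{n{\left(r{\left(44,8 \right)} \right)} + 2883143} = \sqrt{-124 + 2883143} = \sqrt{2883019}$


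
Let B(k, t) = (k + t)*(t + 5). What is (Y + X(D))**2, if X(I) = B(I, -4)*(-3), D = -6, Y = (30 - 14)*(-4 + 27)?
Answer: 158404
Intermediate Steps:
Y = 368 (Y = 16*23 = 368)
B(k, t) = (5 + t)*(k + t) (B(k, t) = (k + t)*(5 + t) = (5 + t)*(k + t))
X(I) = 12 - 3*I (X(I) = ((-4)**2 + 5*I + 5*(-4) + I*(-4))*(-3) = (16 + 5*I - 20 - 4*I)*(-3) = (-4 + I)*(-3) = 12 - 3*I)
(Y + X(D))**2 = (368 + (12 - 3*(-6)))**2 = (368 + (12 + 18))**2 = (368 + 30)**2 = 398**2 = 158404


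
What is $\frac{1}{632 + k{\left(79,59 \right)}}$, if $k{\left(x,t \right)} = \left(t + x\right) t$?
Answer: $\frac{1}{8774} \approx 0.00011397$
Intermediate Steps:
$k{\left(x,t \right)} = t \left(t + x\right)$
$\frac{1}{632 + k{\left(79,59 \right)}} = \frac{1}{632 + 59 \left(59 + 79\right)} = \frac{1}{632 + 59 \cdot 138} = \frac{1}{632 + 8142} = \frac{1}{8774}$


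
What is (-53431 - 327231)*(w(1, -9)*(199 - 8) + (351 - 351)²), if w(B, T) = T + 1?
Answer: 581651536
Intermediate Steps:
w(B, T) = 1 + T
(-53431 - 327231)*(w(1, -9)*(199 - 8) + (351 - 351)²) = (-53431 - 327231)*((1 - 9)*(199 - 8) + (351 - 351)²) = -380662*(-8*191 + 0²) = -380662*(-1528 + 0) = -380662*(-1528) = 581651536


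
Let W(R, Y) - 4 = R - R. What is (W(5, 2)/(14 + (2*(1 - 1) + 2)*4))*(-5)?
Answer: -10/11 ≈ -0.90909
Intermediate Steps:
W(R, Y) = 4 (W(R, Y) = 4 + (R - R) = 4 + 0 = 4)
(W(5, 2)/(14 + (2*(1 - 1) + 2)*4))*(-5) = (4/(14 + (2*(1 - 1) + 2)*4))*(-5) = (4/(14 + (2*0 + 2)*4))*(-5) = (4/(14 + (0 + 2)*4))*(-5) = (4/(14 + 2*4))*(-5) = (4/(14 + 8))*(-5) = (4/22)*(-5) = ((1/22)*4)*(-5) = (2/11)*(-5) = -10/11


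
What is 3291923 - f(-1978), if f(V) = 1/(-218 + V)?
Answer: 7229062909/2196 ≈ 3.2919e+6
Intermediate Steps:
3291923 - f(-1978) = 3291923 - 1/(-218 - 1978) = 3291923 - 1/(-2196) = 3291923 - 1*(-1/2196) = 3291923 + 1/2196 = 7229062909/2196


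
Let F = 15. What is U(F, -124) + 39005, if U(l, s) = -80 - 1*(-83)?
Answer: 39008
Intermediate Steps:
U(l, s) = 3 (U(l, s) = -80 + 83 = 3)
U(F, -124) + 39005 = 3 + 39005 = 39008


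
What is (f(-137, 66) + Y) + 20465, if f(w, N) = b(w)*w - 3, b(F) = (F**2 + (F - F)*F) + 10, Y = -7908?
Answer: -2560169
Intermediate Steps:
b(F) = 10 + F**2 (b(F) = (F**2 + 0*F) + 10 = (F**2 + 0) + 10 = F**2 + 10 = 10 + F**2)
f(w, N) = -3 + w*(10 + w**2) (f(w, N) = (10 + w**2)*w - 3 = w*(10 + w**2) - 3 = -3 + w*(10 + w**2))
(f(-137, 66) + Y) + 20465 = ((-3 - 137*(10 + (-137)**2)) - 7908) + 20465 = ((-3 - 137*(10 + 18769)) - 7908) + 20465 = ((-3 - 137*18779) - 7908) + 20465 = ((-3 - 2572723) - 7908) + 20465 = (-2572726 - 7908) + 20465 = -2580634 + 20465 = -2560169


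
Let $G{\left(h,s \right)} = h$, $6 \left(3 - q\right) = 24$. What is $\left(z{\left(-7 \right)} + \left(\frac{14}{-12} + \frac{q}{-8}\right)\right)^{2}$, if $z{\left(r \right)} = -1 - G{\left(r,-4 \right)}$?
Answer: $\frac{14161}{576} \approx 24.585$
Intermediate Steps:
$q = -1$ ($q = 3 - 4 = -1$)
$z{\left(r \right)} = -1 - r$
$\left(z{\left(-7 \right)} + \left(\frac{14}{-12} + \frac{q}{-8}\right)\right)^{2} = \left(\left(-1 - -7\right) + \left(\frac{14}{-12} - \frac{1}{-8}\right)\right)^{2} = \left(\left(-1 + 7\right) + \left(14 \left(- \frac{1}{12}\right) - - \frac{1}{8}\right)\right)^{2} = \left(6 + \left(- \frac{7}{6} + \frac{1}{8}\right)\right)^{2} = \left(6 - \frac{25}{24}\right)^{2} = \left(\frac{119}{24}\right)^{2} = \frac{14161}{576}$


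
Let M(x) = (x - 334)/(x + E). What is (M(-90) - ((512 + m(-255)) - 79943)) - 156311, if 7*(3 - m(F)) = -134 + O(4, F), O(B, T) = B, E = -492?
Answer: -156647017/2037 ≈ -76901.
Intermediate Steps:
m(F) = 151/7 (m(F) = 3 - (-134 + 4)/7 = 3 - 1/7*(-130) = 3 + 130/7 = 151/7)
M(x) = (-334 + x)/(-492 + x) (M(x) = (x - 334)/(x - 492) = (-334 + x)/(-492 + x))
(M(-90) - ((512 + m(-255)) - 79943)) - 156311 = ((-334 - 90)/(-492 - 90) - ((512 + 151/7) - 79943)) - 156311 = (-424/(-582) - (3735/7 - 79943)) - 156311 = (-1/582*(-424) - 1*(-555866/7)) - 156311 = (212/291 + 555866/7) - 156311 = 161758490/2037 - 156311 = -156647017/2037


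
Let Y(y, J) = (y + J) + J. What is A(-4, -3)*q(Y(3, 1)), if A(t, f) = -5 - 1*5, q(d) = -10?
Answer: 100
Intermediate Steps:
Y(y, J) = y + 2*J (Y(y, J) = (J + y) + J = y + 2*J)
A(t, f) = -10 (A(t, f) = -5 - 5 = -10)
A(-4, -3)*q(Y(3, 1)) = -10*(-10) = 100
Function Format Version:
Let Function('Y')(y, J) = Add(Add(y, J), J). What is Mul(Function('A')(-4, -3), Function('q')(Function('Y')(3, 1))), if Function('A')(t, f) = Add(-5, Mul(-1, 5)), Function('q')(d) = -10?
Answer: 100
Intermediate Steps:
Function('Y')(y, J) = Add(y, Mul(2, J)) (Function('Y')(y, J) = Add(Add(J, y), J) = Add(y, Mul(2, J)))
Function('A')(t, f) = -10 (Function('A')(t, f) = Add(-5, -5) = -10)
Mul(Function('A')(-4, -3), Function('q')(Function('Y')(3, 1))) = Mul(-10, -10) = 100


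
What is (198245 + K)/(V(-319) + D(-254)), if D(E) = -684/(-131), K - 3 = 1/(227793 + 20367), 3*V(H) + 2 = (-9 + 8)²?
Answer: 6444836302211/158905120 ≈ 40558.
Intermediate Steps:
V(H) = -⅓ (V(H) = -⅔ + (-9 + 8)²/3 = -⅔ + (⅓)*(-1)² = -⅔ + (⅓)*1 = -⅔ + ⅓ = -⅓)
K = 744481/248160 (K = 3 + 1/(227793 + 20367) = 3 + 1/248160 = 744481/248160 ≈ 3.0000)
D(E) = 684/131 (D(E) = -684*(-1/131) = 684/131)
(198245 + K)/(V(-319) + D(-254)) = (198245 + 744481/248160)/(-⅓ + 684/131) = 49197223681/(248160*(1921/393)) = (49197223681/248160)*(393/1921) = 6444836302211/158905120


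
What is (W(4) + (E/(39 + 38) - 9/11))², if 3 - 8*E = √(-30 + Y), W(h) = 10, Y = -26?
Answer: 32024225/379456 - 5659*I*√14/94864 ≈ 84.395 - 0.2232*I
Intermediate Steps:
E = 3/8 - I*√14/4 (E = 3/8 - √(-30 - 26)/8 = 3/8 - I*√14/4 ≈ 0.375 - 0.93541*I)
(W(4) + (E/(39 + 38) - 9/11))² = (10 + ((3/8 - I*√14/4)/(39 + 38) - 9/11))² = (10 + ((3/8 - I*√14/4)/77 - 9*1/11))² = (10 + ((3/8 - I*√14/4)*(1/77) - 9/11))² = (10 + ((3/616 - I*√14/308) - 9/11))² = (10 + (-501/616 - I*√14/308))² = (5659/616 - I*√14/308)²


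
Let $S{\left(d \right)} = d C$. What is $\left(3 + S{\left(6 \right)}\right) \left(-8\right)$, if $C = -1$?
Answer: $24$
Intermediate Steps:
$S{\left(d \right)} = - d$ ($S{\left(d \right)} = d \left(-1\right) = - d$)
$\left(3 + S{\left(6 \right)}\right) \left(-8\right) = \left(3 - 6\right) \left(-8\right) = \left(-3\right) \left(-8\right) = 24$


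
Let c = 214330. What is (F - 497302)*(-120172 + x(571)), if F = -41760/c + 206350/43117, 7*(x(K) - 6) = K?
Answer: 386306870449886027424/6468886627 ≈ 5.9718e+10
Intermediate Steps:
x(K) = 6 + K/7
F = 4242642958/924126661 (F = -41760/214330 + 206350/43117 = -41760*1/214330 + 206350*(1/43117) = -4176/21433 + 206350/43117 = 4242642958/924126661 ≈ 4.5910)
(F - 497302)*(-120172 + x(571)) = (4242642958/924126661 - 497302)*(-120172 + (6 + (1/7)*571)) = -459565794125664*(-120172 + (6 + 571/7))/924126661 = -459565794125664*(-120172 + 613/7)/924126661 = -459565794125664/924126661*(-840591/7) = 386306870449886027424/6468886627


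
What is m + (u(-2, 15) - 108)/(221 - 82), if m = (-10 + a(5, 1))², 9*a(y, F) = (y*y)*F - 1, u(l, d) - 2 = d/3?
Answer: 66367/1251 ≈ 53.051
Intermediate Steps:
u(l, d) = 2 + d/3
a(y, F) = -⅑ + F*y²/9 (a(y, F) = ((y*y)*F - 1)/9 = (y²*F - 1)/9 = (F*y² - 1)/9 = (-1 + F*y²)/9 = -⅑ + F*y²/9)
m = 484/9 (m = (-10 + (-⅑ + (⅑)*1*5²))² = (-10 + (-⅑ + (⅑)*1*25))² = (-10 + (-⅑ + 25/9))² = (-10 + 8/3)² = (-22/3)² = 484/9 ≈ 53.778)
m + (u(-2, 15) - 108)/(221 - 82) = 484/9 + ((2 + (⅓)*15) - 108)/(221 - 82) = 484/9 + ((2 + 5) - 108)/139 = 484/9 + (7 - 108)*(1/139) = 484/9 - 101*1/139 = 484/9 - 101/139 = 66367/1251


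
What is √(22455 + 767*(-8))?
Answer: √16319 ≈ 127.75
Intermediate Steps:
√(22455 + 767*(-8)) = √(22455 - 6136) = √16319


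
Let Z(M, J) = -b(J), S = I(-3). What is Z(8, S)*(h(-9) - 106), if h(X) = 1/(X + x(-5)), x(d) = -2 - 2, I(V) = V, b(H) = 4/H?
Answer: -5516/39 ≈ -141.44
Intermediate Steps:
x(d) = -4
S = -3
Z(M, J) = -4/J
h(X) = 1/(-4 + X) (h(X) = 1/(X - 4) = 1/(-4 + X))
Z(8, S)*(h(-9) - 106) = (-4/(-3))*(1/(-4 - 9) - 106) = (-4*(-1/3))*(1/(-13) - 106) = 4*(-1/13 - 106)/3 = (4/3)*(-1379/13) = -5516/39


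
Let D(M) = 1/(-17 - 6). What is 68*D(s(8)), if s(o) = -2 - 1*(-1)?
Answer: -68/23 ≈ -2.9565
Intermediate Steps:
s(o) = -1 (s(o) = -2 + 1 = -1)
D(M) = -1/23 (D(M) = 1/(-23) = -1/23)
68*D(s(8)) = 68*(-1/23) = -68/23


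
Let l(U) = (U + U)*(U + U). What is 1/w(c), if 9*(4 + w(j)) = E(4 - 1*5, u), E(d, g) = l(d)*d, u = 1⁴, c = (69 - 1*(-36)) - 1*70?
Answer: -9/40 ≈ -0.22500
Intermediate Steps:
c = 35 (c = (69 + 36) - 70 = 105 - 70 = 35)
l(U) = 4*U² (l(U) = (2*U)*(2*U) = 4*U²)
u = 1
E(d, g) = 4*d³ (E(d, g) = (4*d²)*d = 4*d³)
w(j) = -40/9 (w(j) = -4 + (4*(4 - 1*5)³)/9 = -4 + (4*(4 - 5)³)/9 = -4 + (4*(-1)³)/9 = -4 + (4*(-1))/9 = -4 + (⅑)*(-4) = -4 - 4/9 = -40/9)
1/w(c) = 1/(-40/9) = -9/40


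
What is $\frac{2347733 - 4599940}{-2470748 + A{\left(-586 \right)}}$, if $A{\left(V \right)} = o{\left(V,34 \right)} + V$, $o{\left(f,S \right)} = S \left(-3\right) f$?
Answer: $\frac{2252207}{2411562} \approx 0.93392$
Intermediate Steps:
$o{\left(f,S \right)} = - 3 S f$
$A{\left(V \right)} = - 101 V$ ($A{\left(V \right)} = \left(-3\right) 34 V + V = - 102 V + V = - 101 V$)
$\frac{2347733 - 4599940}{-2470748 + A{\left(-586 \right)}} = \frac{2347733 - 4599940}{-2470748 - -59186} = - \frac{2252207}{-2470748 + 59186} = - \frac{2252207}{-2411562} = \left(-2252207\right) \left(- \frac{1}{2411562}\right) = \frac{2252207}{2411562}$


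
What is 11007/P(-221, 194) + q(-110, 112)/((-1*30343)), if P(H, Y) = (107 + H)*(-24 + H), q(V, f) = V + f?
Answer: 5858413/14868070 ≈ 0.39403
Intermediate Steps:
P(H, Y) = (-24 + H)*(107 + H)
11007/P(-221, 194) + q(-110, 112)/((-1*30343)) = 11007/(-2568 + (-221)² + 83*(-221)) + (-110 + 112)/((-1*30343)) = 11007/(-2568 + 48841 - 18343) + 2/(-30343) = 11007/27930 + 2*(-1/30343) = 11007*(1/27930) - 2/30343 = 3669/9310 - 2/30343 = 5858413/14868070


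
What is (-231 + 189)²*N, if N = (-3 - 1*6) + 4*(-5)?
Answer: -51156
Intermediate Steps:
N = -29 (N = (-3 - 6) - 20 = -9 - 20 = -29)
(-231 + 189)²*N = (-231 + 189)²*(-29) = (-42)²*(-29) = 1764*(-29) = -51156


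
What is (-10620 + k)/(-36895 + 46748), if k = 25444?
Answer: 14824/9853 ≈ 1.5045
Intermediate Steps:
(-10620 + k)/(-36895 + 46748) = (-10620 + 25444)/(-36895 + 46748) = 14824/9853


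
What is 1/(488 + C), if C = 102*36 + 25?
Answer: 1/4185 ≈ 0.00023895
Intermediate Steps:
C = 3697 (C = 3672 + 25 = 3697)
1/(488 + C) = 1/(488 + 3697) = 1/4185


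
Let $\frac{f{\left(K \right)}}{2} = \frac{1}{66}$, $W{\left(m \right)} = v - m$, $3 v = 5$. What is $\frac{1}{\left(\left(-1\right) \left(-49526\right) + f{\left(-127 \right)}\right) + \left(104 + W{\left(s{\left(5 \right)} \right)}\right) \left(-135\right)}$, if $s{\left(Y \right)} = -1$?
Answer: $\frac{33}{1159159} \approx 2.8469 \cdot 10^{-5}$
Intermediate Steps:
$v = \frac{5}{3}$ ($v = \frac{1}{3} \cdot 5 = \frac{5}{3} \approx 1.6667$)
$W{\left(m \right)} = \frac{5}{3} - m$
$f{\left(K \right)} = \frac{1}{33}$ ($f{\left(K \right)} = \frac{2}{66} = 2 \cdot \frac{1}{66} = \frac{1}{33}$)
$\frac{1}{\left(\left(-1\right) \left(-49526\right) + f{\left(-127 \right)}\right) + \left(104 + W{\left(s{\left(5 \right)} \right)}\right) \left(-135\right)} = \frac{1}{\left(\left(-1\right) \left(-49526\right) + \frac{1}{33}\right) + \left(104 + \left(\frac{5}{3} - -1\right)\right) \left(-135\right)} = \frac{1}{\left(49526 + \frac{1}{33}\right) + \left(104 + \left(\frac{5}{3} + 1\right)\right) \left(-135\right)} = \frac{1}{\frac{1634359}{33} + \left(104 + \frac{8}{3}\right) \left(-135\right)} = \frac{1}{\frac{1634359}{33} + \frac{320}{3} \left(-135\right)} = \frac{1}{\frac{1634359}{33} - 14400} = \frac{1}{\frac{1159159}{33}} = \frac{33}{1159159}$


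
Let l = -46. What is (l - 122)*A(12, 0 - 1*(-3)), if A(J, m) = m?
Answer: -504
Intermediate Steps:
(l - 122)*A(12, 0 - 1*(-3)) = (-46 - 122)*(0 - 1*(-3)) = -168*(0 + 3) = -168*3 = -504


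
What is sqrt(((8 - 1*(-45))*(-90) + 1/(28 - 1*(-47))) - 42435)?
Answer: I*sqrt(10621122)/15 ≈ 217.27*I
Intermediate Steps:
sqrt(((8 - 1*(-45))*(-90) + 1/(28 - 1*(-47))) - 42435) = sqrt(((8 + 45)*(-90) + 1/(28 + 47)) - 42435) = sqrt((53*(-90) + 1/75) - 42435) = sqrt((-4770 + 1/75) - 42435) = sqrt(-357749/75 - 42435) = sqrt(-3540374/75) = I*sqrt(10621122)/15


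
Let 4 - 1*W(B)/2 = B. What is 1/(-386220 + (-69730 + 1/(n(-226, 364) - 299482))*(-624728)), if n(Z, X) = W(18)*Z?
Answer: 146577/41751686224045564 ≈ 3.5107e-12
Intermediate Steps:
W(B) = 8 - 2*B
n(Z, X) = -28*Z (n(Z, X) = (8 - 2*18)*Z = (8 - 36)*Z = -28*Z)
1/(-386220 + (-69730 + 1/(n(-226, 364) - 299482))*(-624728)) = 1/(-386220 + (-69730 + 1/(-28*(-226) - 299482))*(-624728)) = -1/624728/(-386220 + (-69730 + 1/(6328 - 299482))) = -1/624728/(-386220 + (-69730 + 1/(-293154))) = -1/624728/(-386220 + (-69730 - 1/293154)) = -1/624728/(-386220 - 20441628421/293154) = -1/624728/(-133663566301/293154) = -293154/133663566301*(-1/624728) = 146577/41751686224045564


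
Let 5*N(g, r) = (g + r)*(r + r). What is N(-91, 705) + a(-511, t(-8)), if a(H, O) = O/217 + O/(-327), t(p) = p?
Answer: 12286408052/70959 ≈ 1.7315e+5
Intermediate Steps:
N(g, r) = 2*r*(g + r)/5 (N(g, r) = ((g + r)*(r + r))/5 = ((g + r)*(2*r))/5 = (2*r*(g + r))/5 = 2*r*(g + r)/5)
a(H, O) = 110*O/70959 (a(H, O) = O*(1/217) + O*(-1/327) = O/217 - O/327 = 110*O/70959)
N(-91, 705) + a(-511, t(-8)) = (⅖)*705*(-91 + 705) + (110/70959)*(-8) = (⅖)*705*614 - 880/70959 = 173148 - 880/70959 = 12286408052/70959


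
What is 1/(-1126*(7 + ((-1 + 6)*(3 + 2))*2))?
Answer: -1/64182 ≈ -1.5581e-5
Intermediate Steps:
1/(-1126*(7 + ((-1 + 6)*(3 + 2))*2)) = 1/(-1126*(7 + (5*5)*2)) = 1/(-1126*(7 + 25*2)) = 1/(-1126*(7 + 50)) = 1/(-1126*57) = 1/(-64182) = -1/64182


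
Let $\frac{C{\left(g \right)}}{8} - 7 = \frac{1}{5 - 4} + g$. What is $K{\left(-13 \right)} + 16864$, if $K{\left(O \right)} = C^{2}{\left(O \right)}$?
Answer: $18464$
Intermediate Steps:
$C{\left(g \right)} = 64 + 8 g$ ($C{\left(g \right)} = 56 + 8 \left(\frac{1}{5 - 4} + g\right) = 56 + 8 \left(1^{-1} + g\right) = 56 + 8 \left(1 + g\right) = 56 + \left(8 + 8 g\right) = 64 + 8 g$)
$K{\left(O \right)} = \left(64 + 8 O\right)^{2}$
$K{\left(-13 \right)} + 16864 = 64 \left(8 - 13\right)^{2} + 16864 = 64 \left(-5\right)^{2} + 16864 = 64 \cdot 25 + 16864 = 1600 + 16864 = 18464$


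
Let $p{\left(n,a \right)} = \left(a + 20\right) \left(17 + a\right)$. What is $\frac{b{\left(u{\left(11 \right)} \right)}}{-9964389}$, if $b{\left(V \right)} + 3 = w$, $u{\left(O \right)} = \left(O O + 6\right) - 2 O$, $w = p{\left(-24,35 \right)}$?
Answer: $- \frac{2857}{9964389} \approx -0.00028672$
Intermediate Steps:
$p{\left(n,a \right)} = \left(17 + a\right) \left(20 + a\right)$ ($p{\left(n,a \right)} = \left(20 + a\right) \left(17 + a\right) = \left(17 + a\right) \left(20 + a\right)$)
$w = 2860$ ($w = 340 + 35^{2} + 37 \cdot 35 = 340 + 1225 + 1295 = 2860$)
$u{\left(O \right)} = 6 + O^{2} - 2 O$ ($u{\left(O \right)} = \left(O^{2} + 6\right) - 2 O = \left(6 + O^{2}\right) - 2 O = 6 + O^{2} - 2 O$)
$b{\left(V \right)} = 2857$ ($b{\left(V \right)} = -3 + 2860 = 2857$)
$\frac{b{\left(u{\left(11 \right)} \right)}}{-9964389} = \frac{2857}{-9964389} = 2857 \left(- \frac{1}{9964389}\right) = - \frac{2857}{9964389}$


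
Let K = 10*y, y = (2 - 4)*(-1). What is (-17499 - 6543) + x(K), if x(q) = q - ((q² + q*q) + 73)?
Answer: -24895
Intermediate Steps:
y = 2 (y = -2*(-1) = 2)
K = 20 (K = 10*2 = 20)
x(q) = -73 + q - 2*q² (x(q) = q - ((q² + q²) + 73) = q - (2*q² + 73) = q - (73 + 2*q²) = q + (-73 - 2*q²) = -73 + q - 2*q²)
(-17499 - 6543) + x(K) = (-17499 - 6543) + (-73 + 20 - 2*20²) = -24042 + (-73 + 20 - 2*400) = -24042 + (-73 + 20 - 800) = -24042 - 853 = -24895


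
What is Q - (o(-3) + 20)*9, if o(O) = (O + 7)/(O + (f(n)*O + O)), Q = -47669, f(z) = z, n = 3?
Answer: -239233/5 ≈ -47847.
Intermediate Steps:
o(O) = (7 + O)/(5*O) (o(O) = (O + 7)/(O + (3*O + O)) = (7 + O)/(O + 4*O) = (7 + O)/((5*O)) = (7 + O)*(1/(5*O)) = (7 + O)/(5*O))
Q - (o(-3) + 20)*9 = -47669 - ((1/5)*(7 - 3)/(-3) + 20)*9 = -47669 - ((1/5)*(-1/3)*4 + 20)*9 = -47669 - (-4/15 + 20)*9 = -47669 - 296*9/15 = -47669 - 1*888/5 = -47669 - 888/5 = -239233/5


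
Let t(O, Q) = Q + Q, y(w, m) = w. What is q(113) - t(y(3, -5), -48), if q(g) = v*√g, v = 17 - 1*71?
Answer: 96 - 54*√113 ≈ -478.03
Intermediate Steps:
v = -54 (v = 17 - 71 = -54)
t(O, Q) = 2*Q
q(g) = -54*√g
q(113) - t(y(3, -5), -48) = -54*√113 - 2*(-48) = -54*√113 - 1*(-96) = -54*√113 + 96 = 96 - 54*√113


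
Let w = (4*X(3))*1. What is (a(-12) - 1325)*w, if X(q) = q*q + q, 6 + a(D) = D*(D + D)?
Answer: -50064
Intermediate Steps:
a(D) = -6 + 2*D² (a(D) = -6 + D*(D + D) = -6 + D*(2*D) = -6 + 2*D²)
X(q) = q + q² (X(q) = q² + q = q + q²)
w = 48 (w = (4*(3*(1 + 3)))*1 = (4*(3*4))*1 = (4*12)*1 = 48*1 = 48)
(a(-12) - 1325)*w = ((-6 + 2*(-12)²) - 1325)*48 = ((-6 + 2*144) - 1325)*48 = ((-6 + 288) - 1325)*48 = (282 - 1325)*48 = -1043*48 = -50064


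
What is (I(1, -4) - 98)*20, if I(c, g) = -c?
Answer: -1980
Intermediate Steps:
(I(1, -4) - 98)*20 = (-1*1 - 98)*20 = (-1 - 98)*20 = -99*20 = -1980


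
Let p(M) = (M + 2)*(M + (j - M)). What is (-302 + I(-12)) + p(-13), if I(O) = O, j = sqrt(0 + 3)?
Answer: -314 - 11*sqrt(3) ≈ -333.05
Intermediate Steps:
j = sqrt(3) ≈ 1.7320
p(M) = sqrt(3)*(2 + M) (p(M) = (M + 2)*(M + (sqrt(3) - M)) = (2 + M)*sqrt(3) = sqrt(3)*(2 + M))
(-302 + I(-12)) + p(-13) = (-302 - 12) + sqrt(3)*(2 - 13) = -314 + sqrt(3)*(-11) = -314 - 11*sqrt(3)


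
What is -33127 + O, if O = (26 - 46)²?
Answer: -32727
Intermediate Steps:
O = 400 (O = (-20)² = 400)
-33127 + O = -33127 + 400 = -32727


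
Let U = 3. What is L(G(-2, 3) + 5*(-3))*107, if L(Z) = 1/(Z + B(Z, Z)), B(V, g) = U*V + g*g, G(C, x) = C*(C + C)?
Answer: 107/21 ≈ 5.0952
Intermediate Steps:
G(C, x) = 2*C**2 (G(C, x) = C*(2*C) = 2*C**2)
B(V, g) = g**2 + 3*V (B(V, g) = 3*V + g*g = 3*V + g**2 = g**2 + 3*V)
L(Z) = 1/(Z**2 + 4*Z) (L(Z) = 1/(Z + (Z**2 + 3*Z)) = 1/(Z**2 + 4*Z))
L(G(-2, 3) + 5*(-3))*107 = (1/((2*(-2)**2 + 5*(-3))*(4 + (2*(-2)**2 + 5*(-3)))))*107 = (1/((2*4 - 15)*(4 + (2*4 - 15))))*107 = (1/((8 - 15)*(4 + (8 - 15))))*107 = (1/((-7)*(4 - 7)))*107 = -1/7/(-3)*107 = -1/7*(-1/3)*107 = (1/21)*107 = 107/21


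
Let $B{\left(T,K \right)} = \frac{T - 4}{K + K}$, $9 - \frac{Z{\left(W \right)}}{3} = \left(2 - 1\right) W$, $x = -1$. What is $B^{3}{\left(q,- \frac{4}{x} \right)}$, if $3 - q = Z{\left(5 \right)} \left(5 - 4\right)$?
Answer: $- \frac{2197}{512} \approx -4.291$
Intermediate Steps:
$Z{\left(W \right)} = 27 - 3 W$ ($Z{\left(W \right)} = 27 - 3 \left(2 - 1\right) W = 27 - 3 \cdot 1 W = 27 - 3 W$)
$q = -9$ ($q = 3 - \left(27 - 15\right) \left(5 - 4\right) = 3 - \left(27 - 15\right) 1 = 3 - 12 \cdot 1 = 3 - 12 = -9$)
$B{\left(T,K \right)} = \frac{-4 + T}{2 K}$
$B^{3}{\left(q,- \frac{4}{x} \right)} = \left(\frac{-4 - 9}{2 \left(- \frac{4}{-1}\right)}\right)^{3} = \left(\frac{1}{2} \frac{1}{\left(-4\right) \left(-1\right)} \left(-13\right)\right)^{3} = \left(\frac{1}{2} \cdot \frac{1}{4} \left(-13\right)\right)^{3} = \left(- \frac{13}{8}\right)^{3} = - \frac{2197}{512}$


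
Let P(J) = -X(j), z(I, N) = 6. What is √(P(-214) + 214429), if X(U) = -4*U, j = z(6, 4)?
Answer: √214453 ≈ 463.09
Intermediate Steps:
j = 6
P(J) = 24 (P(J) = -(-4)*6 = -1*(-24) = 24)
√(P(-214) + 214429) = √(24 + 214429) = √214453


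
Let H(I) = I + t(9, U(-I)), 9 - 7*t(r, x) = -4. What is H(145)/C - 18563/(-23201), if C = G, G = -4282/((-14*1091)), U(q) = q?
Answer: 26060778531/49673341 ≈ 524.64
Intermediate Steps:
t(r, x) = 13/7 (t(r, x) = 9/7 - ⅐*(-4) = 9/7 + 4/7 = 13/7)
H(I) = 13/7 + I (H(I) = I + 13/7 = 13/7 + I)
G = 2141/7637 (G = -4282/(-15274) = -4282*(-1/15274) = 2141/7637 ≈ 0.28035)
C = 2141/7637 ≈ 0.28035
H(145)/C - 18563/(-23201) = (13/7 + 145)/(2141/7637) - 18563/(-23201) = (1028/7)*(7637/2141) - 18563*(-1/23201) = 1121548/2141 + 18563/23201 = 26060778531/49673341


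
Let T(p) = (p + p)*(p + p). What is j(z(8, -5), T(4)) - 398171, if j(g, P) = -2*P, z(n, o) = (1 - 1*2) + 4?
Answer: -398299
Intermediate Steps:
T(p) = 4*p² (T(p) = (2*p)*(2*p) = 4*p²)
z(n, o) = 3 (z(n, o) = (1 - 2) + 4 = -1 + 4 = 3)
j(z(8, -5), T(4)) - 398171 = -8*4² - 398171 = -8*16 - 398171 = -2*64 - 398171 = -128 - 398171 = -398299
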